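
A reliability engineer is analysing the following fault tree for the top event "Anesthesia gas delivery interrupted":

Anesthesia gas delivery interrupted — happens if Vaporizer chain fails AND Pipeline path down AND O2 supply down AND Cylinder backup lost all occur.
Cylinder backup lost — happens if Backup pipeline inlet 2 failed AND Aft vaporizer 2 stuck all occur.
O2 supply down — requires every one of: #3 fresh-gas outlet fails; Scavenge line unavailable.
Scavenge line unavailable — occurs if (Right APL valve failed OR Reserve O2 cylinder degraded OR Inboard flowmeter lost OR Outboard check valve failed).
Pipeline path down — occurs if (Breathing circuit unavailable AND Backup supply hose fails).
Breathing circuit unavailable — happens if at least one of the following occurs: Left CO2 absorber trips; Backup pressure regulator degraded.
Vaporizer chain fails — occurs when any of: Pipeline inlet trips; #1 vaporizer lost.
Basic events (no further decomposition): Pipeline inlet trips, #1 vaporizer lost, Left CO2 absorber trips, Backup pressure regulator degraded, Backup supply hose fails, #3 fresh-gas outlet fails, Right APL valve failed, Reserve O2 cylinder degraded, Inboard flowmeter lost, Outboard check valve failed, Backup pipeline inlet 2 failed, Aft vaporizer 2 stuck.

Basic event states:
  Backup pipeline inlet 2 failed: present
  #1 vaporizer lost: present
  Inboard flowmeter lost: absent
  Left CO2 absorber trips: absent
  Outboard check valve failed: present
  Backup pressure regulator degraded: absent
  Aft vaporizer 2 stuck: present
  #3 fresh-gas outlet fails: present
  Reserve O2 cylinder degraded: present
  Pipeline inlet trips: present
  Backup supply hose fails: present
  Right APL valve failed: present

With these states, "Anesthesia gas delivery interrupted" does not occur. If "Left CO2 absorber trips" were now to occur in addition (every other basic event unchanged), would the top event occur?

Counterfactual: set "Left CO2 absorber trips" to occurred.
Vaporizer chain fails [OR]: Pipeline inlet trips=occurs, #1 vaporizer lost=occurs → at least one input occurs → occurs.
Breathing circuit unavailable [OR]: Left CO2 absorber trips=occurs, Backup pressure regulator degraded=not → at least one input occurs → occurs.
Pipeline path down [AND]: Breathing circuit unavailable=occurs, Backup supply hose fails=occurs → all inputs occur → occurs.
Scavenge line unavailable [OR]: Right APL valve failed=occurs, Reserve O2 cylinder degraded=occurs, Inboard flowmeter lost=not, Outboard check valve failed=occurs → at least one input occurs → occurs.
O2 supply down [AND]: #3 fresh-gas outlet fails=occurs, Scavenge line unavailable=occurs → all inputs occur → occurs.
Cylinder backup lost [AND]: Backup pipeline inlet 2 failed=occurs, Aft vaporizer 2 stuck=occurs → all inputs occur → occurs.
Anesthesia gas delivery interrupted [AND]: Vaporizer chain fails=occurs, Pipeline path down=occurs, O2 supply down=occurs, Cylinder backup lost=occurs → all inputs occur → occurs.

Yes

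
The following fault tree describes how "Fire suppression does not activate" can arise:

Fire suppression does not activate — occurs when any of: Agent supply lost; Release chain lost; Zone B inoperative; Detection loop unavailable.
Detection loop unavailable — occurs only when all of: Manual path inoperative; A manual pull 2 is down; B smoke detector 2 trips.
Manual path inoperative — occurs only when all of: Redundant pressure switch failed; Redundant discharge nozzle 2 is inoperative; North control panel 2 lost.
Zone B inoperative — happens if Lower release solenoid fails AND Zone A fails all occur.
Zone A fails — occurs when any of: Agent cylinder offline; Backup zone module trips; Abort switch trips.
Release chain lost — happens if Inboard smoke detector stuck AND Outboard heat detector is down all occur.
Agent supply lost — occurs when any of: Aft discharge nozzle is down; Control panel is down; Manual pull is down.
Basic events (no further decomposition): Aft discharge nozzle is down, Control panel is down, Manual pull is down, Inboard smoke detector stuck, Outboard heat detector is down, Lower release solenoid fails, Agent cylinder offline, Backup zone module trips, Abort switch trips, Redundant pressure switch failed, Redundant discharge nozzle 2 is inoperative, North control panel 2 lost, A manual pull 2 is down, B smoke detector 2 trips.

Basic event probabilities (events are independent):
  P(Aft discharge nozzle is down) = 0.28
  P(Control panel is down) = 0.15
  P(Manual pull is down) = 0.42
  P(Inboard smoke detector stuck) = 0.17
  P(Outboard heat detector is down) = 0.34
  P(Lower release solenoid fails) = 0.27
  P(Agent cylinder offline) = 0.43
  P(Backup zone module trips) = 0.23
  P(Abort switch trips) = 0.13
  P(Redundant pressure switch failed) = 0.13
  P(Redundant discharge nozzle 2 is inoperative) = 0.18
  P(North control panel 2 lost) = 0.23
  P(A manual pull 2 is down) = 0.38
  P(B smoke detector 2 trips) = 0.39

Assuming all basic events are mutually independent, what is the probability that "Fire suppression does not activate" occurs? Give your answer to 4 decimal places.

P(Agent supply lost) [OR] = 1 − (1−0.28) × (1−0.15) × (1−0.42) = 0.645040
P(Release chain lost) [AND] = 0.17 × 0.34 = 0.057800
P(Zone A fails) [OR] = 1 − (1−0.43) × (1−0.23) × (1−0.13) = 0.618157
P(Zone B inoperative) [AND] = 0.27 × 0.618157 = 0.166902
P(Manual path inoperative) [AND] = 0.13 × 0.18 × 0.23 = 0.005382
P(Detection loop unavailable) [AND] = 0.005382 × 0.38 × 0.39 = 0.000798
P(Fire suppression does not activate) [OR] = 1 − (1−0.645040) × (1−0.057800) × (1−0.166902) × (1−0.000798) = 0.721598
Rounded to 4 decimal places: P(Fire suppression does not activate) ≈ 0.7216.

0.7216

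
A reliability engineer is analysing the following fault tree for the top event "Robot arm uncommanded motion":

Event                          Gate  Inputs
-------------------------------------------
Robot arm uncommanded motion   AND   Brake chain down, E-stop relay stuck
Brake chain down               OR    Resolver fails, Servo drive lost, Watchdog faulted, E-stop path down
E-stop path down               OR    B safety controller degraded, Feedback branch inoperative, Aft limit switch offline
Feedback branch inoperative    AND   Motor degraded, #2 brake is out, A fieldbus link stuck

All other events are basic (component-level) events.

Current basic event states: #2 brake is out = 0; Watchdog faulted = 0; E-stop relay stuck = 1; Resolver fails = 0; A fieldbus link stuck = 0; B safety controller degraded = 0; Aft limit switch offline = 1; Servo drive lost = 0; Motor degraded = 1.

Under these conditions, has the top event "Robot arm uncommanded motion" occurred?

Yes

Feedback branch inoperative [AND]: Motor degraded=occurs, #2 brake is out=not, A fieldbus link stuck=not → not all inputs occur → does not occur.
E-stop path down [OR]: B safety controller degraded=not, Feedback branch inoperative=not, Aft limit switch offline=occurs → at least one input occurs → occurs.
Brake chain down [OR]: Resolver fails=not, Servo drive lost=not, Watchdog faulted=not, E-stop path down=occurs → at least one input occurs → occurs.
Robot arm uncommanded motion [AND]: Brake chain down=occurs, E-stop relay stuck=occurs → all inputs occur → occurs.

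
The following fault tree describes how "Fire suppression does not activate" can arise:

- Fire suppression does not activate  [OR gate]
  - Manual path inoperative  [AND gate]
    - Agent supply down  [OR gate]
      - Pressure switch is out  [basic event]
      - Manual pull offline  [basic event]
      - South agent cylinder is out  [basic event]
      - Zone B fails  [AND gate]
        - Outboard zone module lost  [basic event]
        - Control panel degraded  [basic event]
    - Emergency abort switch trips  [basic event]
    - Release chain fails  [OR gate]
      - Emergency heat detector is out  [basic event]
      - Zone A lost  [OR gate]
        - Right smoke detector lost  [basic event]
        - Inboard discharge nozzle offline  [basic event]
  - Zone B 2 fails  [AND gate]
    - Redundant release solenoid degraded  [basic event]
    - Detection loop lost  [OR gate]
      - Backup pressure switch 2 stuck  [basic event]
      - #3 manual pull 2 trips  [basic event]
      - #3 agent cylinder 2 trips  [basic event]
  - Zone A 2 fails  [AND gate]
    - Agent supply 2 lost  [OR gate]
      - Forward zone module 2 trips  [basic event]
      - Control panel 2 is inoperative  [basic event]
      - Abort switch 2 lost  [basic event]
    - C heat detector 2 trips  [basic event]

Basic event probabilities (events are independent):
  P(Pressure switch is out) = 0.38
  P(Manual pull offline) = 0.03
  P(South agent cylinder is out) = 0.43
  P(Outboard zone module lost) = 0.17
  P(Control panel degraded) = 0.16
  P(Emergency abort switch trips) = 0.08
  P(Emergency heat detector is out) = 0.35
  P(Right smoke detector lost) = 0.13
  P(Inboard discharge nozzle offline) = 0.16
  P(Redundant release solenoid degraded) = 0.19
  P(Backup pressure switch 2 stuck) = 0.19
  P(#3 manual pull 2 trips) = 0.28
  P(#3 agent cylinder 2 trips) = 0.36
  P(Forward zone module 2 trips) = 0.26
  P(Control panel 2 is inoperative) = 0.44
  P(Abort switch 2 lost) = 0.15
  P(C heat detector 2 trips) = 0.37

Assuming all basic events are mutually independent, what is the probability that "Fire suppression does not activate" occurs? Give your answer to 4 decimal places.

P(Zone B fails) [AND] = 0.17 × 0.16 = 0.027200
P(Agent supply down) [OR] = 1 − (1−0.38) × (1−0.03) × (1−0.43) × (1−0.027200) = 0.666526
P(Zone A lost) [OR] = 1 − (1−0.13) × (1−0.16) = 0.269200
P(Release chain fails) [OR] = 1 − (1−0.35) × (1−0.269200) = 0.524980
P(Manual path inoperative) [AND] = 0.666526 × 0.08 × 0.524980 = 0.027993
P(Detection loop lost) [OR] = 1 − (1−0.19) × (1−0.28) × (1−0.36) = 0.626752
P(Zone B 2 fails) [AND] = 0.19 × 0.626752 = 0.119083
P(Agent supply 2 lost) [OR] = 1 − (1−0.26) × (1−0.44) × (1−0.15) = 0.647760
P(Zone A 2 fails) [AND] = 0.647760 × 0.37 = 0.239671
P(Fire suppression does not activate) [OR] = 1 − (1−0.027993) × (1−0.119083) × (1−0.239671) = 0.348963
Rounded to 4 decimal places: P(Fire suppression does not activate) ≈ 0.3490.

0.3490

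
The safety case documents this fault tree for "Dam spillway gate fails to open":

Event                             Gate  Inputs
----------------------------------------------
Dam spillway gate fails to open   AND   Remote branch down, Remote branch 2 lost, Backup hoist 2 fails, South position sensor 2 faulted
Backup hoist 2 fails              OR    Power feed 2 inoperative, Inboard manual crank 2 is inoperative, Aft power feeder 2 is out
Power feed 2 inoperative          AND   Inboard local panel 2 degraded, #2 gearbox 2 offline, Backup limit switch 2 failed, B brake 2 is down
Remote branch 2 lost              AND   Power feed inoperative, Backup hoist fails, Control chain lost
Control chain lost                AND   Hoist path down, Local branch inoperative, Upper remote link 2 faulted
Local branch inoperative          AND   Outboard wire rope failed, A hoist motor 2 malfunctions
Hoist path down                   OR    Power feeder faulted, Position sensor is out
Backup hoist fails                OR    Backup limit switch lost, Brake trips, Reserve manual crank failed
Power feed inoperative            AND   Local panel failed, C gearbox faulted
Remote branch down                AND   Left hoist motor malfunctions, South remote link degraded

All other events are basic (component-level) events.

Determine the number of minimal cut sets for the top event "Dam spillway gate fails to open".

Remote branch down [AND]: one cut set from each child combined → 1 × 1 = 1 cut set(s).
Power feed inoperative [AND]: one cut set from each child combined → 1 × 1 = 1 cut set(s).
Backup hoist fails [OR]: union of children's cut sets → 3 cut set(s).
Hoist path down [OR]: union of children's cut sets → 2 cut set(s).
Local branch inoperative [AND]: one cut set from each child combined → 1 × 1 = 1 cut set(s).
Control chain lost [AND]: one cut set from each child combined → 2 × 1 × 1 = 2 cut set(s).
Remote branch 2 lost [AND]: one cut set from each child combined → 1 × 3 × 2 = 6 cut set(s).
Power feed 2 inoperative [AND]: one cut set from each child combined → 1 × 1 × 1 × 1 = 1 cut set(s).
Backup hoist 2 fails [OR]: union of children's cut sets → 3 cut set(s).
Dam spillway gate fails to open [AND]: one cut set from each child combined → 1 × 6 × 3 × 1 = 18 cut set(s).

18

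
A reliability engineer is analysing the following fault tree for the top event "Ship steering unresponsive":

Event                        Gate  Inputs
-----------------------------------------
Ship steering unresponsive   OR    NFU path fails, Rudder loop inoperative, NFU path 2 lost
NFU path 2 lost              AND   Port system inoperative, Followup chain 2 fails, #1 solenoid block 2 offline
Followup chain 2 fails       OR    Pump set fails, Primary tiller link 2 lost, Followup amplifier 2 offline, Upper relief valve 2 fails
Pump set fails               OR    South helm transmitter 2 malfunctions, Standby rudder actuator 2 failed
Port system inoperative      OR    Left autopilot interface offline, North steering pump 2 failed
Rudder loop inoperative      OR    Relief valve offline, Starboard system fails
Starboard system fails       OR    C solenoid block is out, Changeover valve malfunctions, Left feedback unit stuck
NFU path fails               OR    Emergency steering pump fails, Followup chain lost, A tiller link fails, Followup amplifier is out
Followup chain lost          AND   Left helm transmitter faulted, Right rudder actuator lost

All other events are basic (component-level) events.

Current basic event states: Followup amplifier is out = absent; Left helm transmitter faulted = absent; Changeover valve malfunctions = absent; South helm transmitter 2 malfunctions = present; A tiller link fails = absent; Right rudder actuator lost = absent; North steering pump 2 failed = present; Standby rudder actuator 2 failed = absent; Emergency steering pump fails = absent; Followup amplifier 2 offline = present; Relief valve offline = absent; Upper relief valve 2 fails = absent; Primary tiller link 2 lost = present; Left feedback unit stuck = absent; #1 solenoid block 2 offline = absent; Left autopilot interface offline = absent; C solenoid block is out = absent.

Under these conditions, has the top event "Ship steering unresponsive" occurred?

Followup chain lost [AND]: Left helm transmitter faulted=not, Right rudder actuator lost=not → not all inputs occur → does not occur.
NFU path fails [OR]: Emergency steering pump fails=not, Followup chain lost=not, A tiller link fails=not, Followup amplifier is out=not → no input occurs → does not occur.
Starboard system fails [OR]: C solenoid block is out=not, Changeover valve malfunctions=not, Left feedback unit stuck=not → no input occurs → does not occur.
Rudder loop inoperative [OR]: Relief valve offline=not, Starboard system fails=not → no input occurs → does not occur.
Port system inoperative [OR]: Left autopilot interface offline=not, North steering pump 2 failed=occurs → at least one input occurs → occurs.
Pump set fails [OR]: South helm transmitter 2 malfunctions=occurs, Standby rudder actuator 2 failed=not → at least one input occurs → occurs.
Followup chain 2 fails [OR]: Pump set fails=occurs, Primary tiller link 2 lost=occurs, Followup amplifier 2 offline=occurs, Upper relief valve 2 fails=not → at least one input occurs → occurs.
NFU path 2 lost [AND]: Port system inoperative=occurs, Followup chain 2 fails=occurs, #1 solenoid block 2 offline=not → not all inputs occur → does not occur.
Ship steering unresponsive [OR]: NFU path fails=not, Rudder loop inoperative=not, NFU path 2 lost=not → no input occurs → does not occur.

No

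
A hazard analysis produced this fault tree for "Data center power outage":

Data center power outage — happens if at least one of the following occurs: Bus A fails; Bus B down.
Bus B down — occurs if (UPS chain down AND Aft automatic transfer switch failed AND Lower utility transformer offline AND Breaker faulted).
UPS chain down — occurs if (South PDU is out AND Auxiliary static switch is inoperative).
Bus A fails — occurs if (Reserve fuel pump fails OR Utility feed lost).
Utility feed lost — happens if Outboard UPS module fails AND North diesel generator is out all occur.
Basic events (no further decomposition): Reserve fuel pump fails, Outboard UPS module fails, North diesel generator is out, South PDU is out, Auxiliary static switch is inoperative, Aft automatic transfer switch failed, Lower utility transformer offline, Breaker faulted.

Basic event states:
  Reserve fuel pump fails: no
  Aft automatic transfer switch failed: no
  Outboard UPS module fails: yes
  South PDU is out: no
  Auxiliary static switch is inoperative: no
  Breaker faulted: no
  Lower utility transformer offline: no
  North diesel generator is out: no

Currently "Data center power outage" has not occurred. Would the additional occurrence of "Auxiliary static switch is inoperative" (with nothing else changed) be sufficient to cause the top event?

No

Counterfactual: set "Auxiliary static switch is inoperative" to occurred.
Utility feed lost [AND]: Outboard UPS module fails=occurs, North diesel generator is out=not → not all inputs occur → does not occur.
Bus A fails [OR]: Reserve fuel pump fails=not, Utility feed lost=not → no input occurs → does not occur.
UPS chain down [AND]: South PDU is out=not, Auxiliary static switch is inoperative=occurs → not all inputs occur → does not occur.
Bus B down [AND]: UPS chain down=not, Aft automatic transfer switch failed=not, Lower utility transformer offline=not, Breaker faulted=not → not all inputs occur → does not occur.
Data center power outage [OR]: Bus A fails=not, Bus B down=not → no input occurs → does not occur.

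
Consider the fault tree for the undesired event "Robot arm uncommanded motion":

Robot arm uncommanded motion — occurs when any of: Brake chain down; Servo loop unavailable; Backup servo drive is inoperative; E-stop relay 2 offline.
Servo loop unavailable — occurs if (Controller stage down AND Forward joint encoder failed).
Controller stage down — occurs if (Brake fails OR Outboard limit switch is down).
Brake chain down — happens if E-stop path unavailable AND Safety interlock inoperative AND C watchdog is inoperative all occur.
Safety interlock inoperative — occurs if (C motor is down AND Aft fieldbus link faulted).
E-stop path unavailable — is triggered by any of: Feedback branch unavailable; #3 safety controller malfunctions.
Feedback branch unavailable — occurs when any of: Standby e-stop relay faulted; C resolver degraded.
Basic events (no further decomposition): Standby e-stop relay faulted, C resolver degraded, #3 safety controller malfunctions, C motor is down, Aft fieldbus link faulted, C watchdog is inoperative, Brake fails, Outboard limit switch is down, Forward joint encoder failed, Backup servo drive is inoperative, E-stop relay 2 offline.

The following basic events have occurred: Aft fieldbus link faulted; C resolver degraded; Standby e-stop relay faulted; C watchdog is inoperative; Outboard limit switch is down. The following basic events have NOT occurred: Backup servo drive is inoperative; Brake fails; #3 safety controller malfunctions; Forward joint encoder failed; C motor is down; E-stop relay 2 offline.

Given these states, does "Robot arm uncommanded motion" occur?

No

Feedback branch unavailable [OR]: Standby e-stop relay faulted=occurs, C resolver degraded=occurs → at least one input occurs → occurs.
E-stop path unavailable [OR]: Feedback branch unavailable=occurs, #3 safety controller malfunctions=not → at least one input occurs → occurs.
Safety interlock inoperative [AND]: C motor is down=not, Aft fieldbus link faulted=occurs → not all inputs occur → does not occur.
Brake chain down [AND]: E-stop path unavailable=occurs, Safety interlock inoperative=not, C watchdog is inoperative=occurs → not all inputs occur → does not occur.
Controller stage down [OR]: Brake fails=not, Outboard limit switch is down=occurs → at least one input occurs → occurs.
Servo loop unavailable [AND]: Controller stage down=occurs, Forward joint encoder failed=not → not all inputs occur → does not occur.
Robot arm uncommanded motion [OR]: Brake chain down=not, Servo loop unavailable=not, Backup servo drive is inoperative=not, E-stop relay 2 offline=not → no input occurs → does not occur.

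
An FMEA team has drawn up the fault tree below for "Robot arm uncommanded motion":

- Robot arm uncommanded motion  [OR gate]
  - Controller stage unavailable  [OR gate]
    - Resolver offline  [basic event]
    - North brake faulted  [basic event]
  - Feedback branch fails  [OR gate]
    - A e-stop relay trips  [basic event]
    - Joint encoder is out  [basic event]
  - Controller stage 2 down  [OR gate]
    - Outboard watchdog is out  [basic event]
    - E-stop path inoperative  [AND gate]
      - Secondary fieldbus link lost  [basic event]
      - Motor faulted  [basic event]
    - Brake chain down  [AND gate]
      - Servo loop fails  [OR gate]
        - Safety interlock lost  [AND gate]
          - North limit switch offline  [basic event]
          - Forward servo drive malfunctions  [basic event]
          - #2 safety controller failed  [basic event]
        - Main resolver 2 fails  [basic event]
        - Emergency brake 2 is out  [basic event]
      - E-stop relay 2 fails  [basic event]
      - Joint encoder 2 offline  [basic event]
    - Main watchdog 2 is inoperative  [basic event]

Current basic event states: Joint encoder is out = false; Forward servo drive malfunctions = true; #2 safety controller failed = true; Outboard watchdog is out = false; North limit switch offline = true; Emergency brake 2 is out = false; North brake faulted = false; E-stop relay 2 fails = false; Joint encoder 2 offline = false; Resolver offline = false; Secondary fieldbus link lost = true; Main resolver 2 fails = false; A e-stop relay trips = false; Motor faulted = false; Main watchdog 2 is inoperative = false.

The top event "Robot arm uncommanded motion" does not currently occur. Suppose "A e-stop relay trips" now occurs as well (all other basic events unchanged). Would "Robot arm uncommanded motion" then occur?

Yes

Counterfactual: set "A e-stop relay trips" to occurred.
Controller stage unavailable [OR]: Resolver offline=not, North brake faulted=not → no input occurs → does not occur.
Feedback branch fails [OR]: A e-stop relay trips=occurs, Joint encoder is out=not → at least one input occurs → occurs.
E-stop path inoperative [AND]: Secondary fieldbus link lost=occurs, Motor faulted=not → not all inputs occur → does not occur.
Safety interlock lost [AND]: North limit switch offline=occurs, Forward servo drive malfunctions=occurs, #2 safety controller failed=occurs → all inputs occur → occurs.
Servo loop fails [OR]: Safety interlock lost=occurs, Main resolver 2 fails=not, Emergency brake 2 is out=not → at least one input occurs → occurs.
Brake chain down [AND]: Servo loop fails=occurs, E-stop relay 2 fails=not, Joint encoder 2 offline=not → not all inputs occur → does not occur.
Controller stage 2 down [OR]: Outboard watchdog is out=not, E-stop path inoperative=not, Brake chain down=not, Main watchdog 2 is inoperative=not → no input occurs → does not occur.
Robot arm uncommanded motion [OR]: Controller stage unavailable=not, Feedback branch fails=occurs, Controller stage 2 down=not → at least one input occurs → occurs.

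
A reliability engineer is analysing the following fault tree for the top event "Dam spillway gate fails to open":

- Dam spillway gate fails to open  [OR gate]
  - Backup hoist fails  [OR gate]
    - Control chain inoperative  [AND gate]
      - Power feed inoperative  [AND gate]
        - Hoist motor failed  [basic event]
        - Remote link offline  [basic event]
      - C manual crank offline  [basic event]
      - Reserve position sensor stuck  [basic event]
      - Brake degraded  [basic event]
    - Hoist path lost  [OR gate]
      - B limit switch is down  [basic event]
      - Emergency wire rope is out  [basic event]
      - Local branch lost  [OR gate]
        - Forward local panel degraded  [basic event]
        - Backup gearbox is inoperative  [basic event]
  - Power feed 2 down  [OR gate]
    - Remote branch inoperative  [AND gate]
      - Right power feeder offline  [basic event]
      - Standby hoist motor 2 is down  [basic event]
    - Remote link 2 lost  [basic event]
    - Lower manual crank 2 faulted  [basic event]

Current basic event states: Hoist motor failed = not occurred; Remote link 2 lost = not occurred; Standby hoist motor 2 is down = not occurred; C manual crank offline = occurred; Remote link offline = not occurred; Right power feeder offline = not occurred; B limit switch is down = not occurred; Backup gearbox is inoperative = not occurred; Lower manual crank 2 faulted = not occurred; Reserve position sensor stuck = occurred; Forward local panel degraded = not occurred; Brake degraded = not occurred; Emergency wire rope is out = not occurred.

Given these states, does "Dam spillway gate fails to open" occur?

Power feed inoperative [AND]: Hoist motor failed=not, Remote link offline=not → not all inputs occur → does not occur.
Control chain inoperative [AND]: Power feed inoperative=not, C manual crank offline=occurs, Reserve position sensor stuck=occurs, Brake degraded=not → not all inputs occur → does not occur.
Local branch lost [OR]: Forward local panel degraded=not, Backup gearbox is inoperative=not → no input occurs → does not occur.
Hoist path lost [OR]: B limit switch is down=not, Emergency wire rope is out=not, Local branch lost=not → no input occurs → does not occur.
Backup hoist fails [OR]: Control chain inoperative=not, Hoist path lost=not → no input occurs → does not occur.
Remote branch inoperative [AND]: Right power feeder offline=not, Standby hoist motor 2 is down=not → not all inputs occur → does not occur.
Power feed 2 down [OR]: Remote branch inoperative=not, Remote link 2 lost=not, Lower manual crank 2 faulted=not → no input occurs → does not occur.
Dam spillway gate fails to open [OR]: Backup hoist fails=not, Power feed 2 down=not → no input occurs → does not occur.

No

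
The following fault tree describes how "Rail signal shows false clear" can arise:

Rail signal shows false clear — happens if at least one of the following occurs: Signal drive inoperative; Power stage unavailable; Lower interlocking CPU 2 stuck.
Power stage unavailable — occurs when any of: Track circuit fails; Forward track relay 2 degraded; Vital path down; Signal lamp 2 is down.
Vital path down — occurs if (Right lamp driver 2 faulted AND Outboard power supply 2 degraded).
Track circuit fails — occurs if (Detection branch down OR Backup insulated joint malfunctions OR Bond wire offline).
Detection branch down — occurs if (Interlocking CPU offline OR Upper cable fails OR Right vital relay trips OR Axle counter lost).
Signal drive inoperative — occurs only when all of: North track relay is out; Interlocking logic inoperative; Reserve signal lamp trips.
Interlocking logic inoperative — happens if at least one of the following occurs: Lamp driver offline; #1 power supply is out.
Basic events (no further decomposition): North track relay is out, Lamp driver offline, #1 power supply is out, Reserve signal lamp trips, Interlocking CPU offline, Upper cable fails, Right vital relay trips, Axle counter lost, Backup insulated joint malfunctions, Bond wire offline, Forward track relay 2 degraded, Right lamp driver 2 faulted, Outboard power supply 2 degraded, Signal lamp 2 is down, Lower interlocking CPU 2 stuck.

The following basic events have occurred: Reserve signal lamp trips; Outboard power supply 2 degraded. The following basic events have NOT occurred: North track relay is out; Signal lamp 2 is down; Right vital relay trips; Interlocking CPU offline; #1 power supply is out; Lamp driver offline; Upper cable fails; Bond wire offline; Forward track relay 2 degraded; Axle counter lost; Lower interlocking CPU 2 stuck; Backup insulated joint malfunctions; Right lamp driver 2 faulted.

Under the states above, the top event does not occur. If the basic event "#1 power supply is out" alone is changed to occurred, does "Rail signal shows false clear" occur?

No

Counterfactual: set "#1 power supply is out" to occurred.
Interlocking logic inoperative [OR]: Lamp driver offline=not, #1 power supply is out=occurs → at least one input occurs → occurs.
Signal drive inoperative [AND]: North track relay is out=not, Interlocking logic inoperative=occurs, Reserve signal lamp trips=occurs → not all inputs occur → does not occur.
Detection branch down [OR]: Interlocking CPU offline=not, Upper cable fails=not, Right vital relay trips=not, Axle counter lost=not → no input occurs → does not occur.
Track circuit fails [OR]: Detection branch down=not, Backup insulated joint malfunctions=not, Bond wire offline=not → no input occurs → does not occur.
Vital path down [AND]: Right lamp driver 2 faulted=not, Outboard power supply 2 degraded=occurs → not all inputs occur → does not occur.
Power stage unavailable [OR]: Track circuit fails=not, Forward track relay 2 degraded=not, Vital path down=not, Signal lamp 2 is down=not → no input occurs → does not occur.
Rail signal shows false clear [OR]: Signal drive inoperative=not, Power stage unavailable=not, Lower interlocking CPU 2 stuck=not → no input occurs → does not occur.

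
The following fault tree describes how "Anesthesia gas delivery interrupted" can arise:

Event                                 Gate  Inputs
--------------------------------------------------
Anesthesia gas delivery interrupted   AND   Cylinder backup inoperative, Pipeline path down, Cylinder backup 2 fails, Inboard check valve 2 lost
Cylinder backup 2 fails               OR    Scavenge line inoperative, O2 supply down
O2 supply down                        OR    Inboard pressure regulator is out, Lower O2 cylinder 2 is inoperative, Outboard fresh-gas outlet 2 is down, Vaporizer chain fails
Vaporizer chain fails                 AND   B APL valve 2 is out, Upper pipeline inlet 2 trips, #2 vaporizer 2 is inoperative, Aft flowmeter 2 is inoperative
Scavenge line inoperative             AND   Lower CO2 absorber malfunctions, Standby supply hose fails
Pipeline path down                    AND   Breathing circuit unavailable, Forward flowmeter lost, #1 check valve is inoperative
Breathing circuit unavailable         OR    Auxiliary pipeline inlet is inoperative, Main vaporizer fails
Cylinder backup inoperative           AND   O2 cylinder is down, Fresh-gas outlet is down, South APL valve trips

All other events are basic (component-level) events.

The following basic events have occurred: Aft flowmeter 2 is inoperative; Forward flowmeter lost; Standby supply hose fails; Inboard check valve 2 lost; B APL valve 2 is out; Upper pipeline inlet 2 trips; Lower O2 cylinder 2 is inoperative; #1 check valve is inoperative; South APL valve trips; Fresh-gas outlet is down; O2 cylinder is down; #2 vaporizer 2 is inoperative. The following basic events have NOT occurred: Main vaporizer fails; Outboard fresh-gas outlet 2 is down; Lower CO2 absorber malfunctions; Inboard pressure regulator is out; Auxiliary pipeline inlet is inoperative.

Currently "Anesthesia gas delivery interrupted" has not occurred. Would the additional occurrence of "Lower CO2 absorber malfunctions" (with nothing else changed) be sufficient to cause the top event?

Counterfactual: set "Lower CO2 absorber malfunctions" to occurred.
Cylinder backup inoperative [AND]: O2 cylinder is down=occurs, Fresh-gas outlet is down=occurs, South APL valve trips=occurs → all inputs occur → occurs.
Breathing circuit unavailable [OR]: Auxiliary pipeline inlet is inoperative=not, Main vaporizer fails=not → no input occurs → does not occur.
Pipeline path down [AND]: Breathing circuit unavailable=not, Forward flowmeter lost=occurs, #1 check valve is inoperative=occurs → not all inputs occur → does not occur.
Scavenge line inoperative [AND]: Lower CO2 absorber malfunctions=occurs, Standby supply hose fails=occurs → all inputs occur → occurs.
Vaporizer chain fails [AND]: B APL valve 2 is out=occurs, Upper pipeline inlet 2 trips=occurs, #2 vaporizer 2 is inoperative=occurs, Aft flowmeter 2 is inoperative=occurs → all inputs occur → occurs.
O2 supply down [OR]: Inboard pressure regulator is out=not, Lower O2 cylinder 2 is inoperative=occurs, Outboard fresh-gas outlet 2 is down=not, Vaporizer chain fails=occurs → at least one input occurs → occurs.
Cylinder backup 2 fails [OR]: Scavenge line inoperative=occurs, O2 supply down=occurs → at least one input occurs → occurs.
Anesthesia gas delivery interrupted [AND]: Cylinder backup inoperative=occurs, Pipeline path down=not, Cylinder backup 2 fails=occurs, Inboard check valve 2 lost=occurs → not all inputs occur → does not occur.

No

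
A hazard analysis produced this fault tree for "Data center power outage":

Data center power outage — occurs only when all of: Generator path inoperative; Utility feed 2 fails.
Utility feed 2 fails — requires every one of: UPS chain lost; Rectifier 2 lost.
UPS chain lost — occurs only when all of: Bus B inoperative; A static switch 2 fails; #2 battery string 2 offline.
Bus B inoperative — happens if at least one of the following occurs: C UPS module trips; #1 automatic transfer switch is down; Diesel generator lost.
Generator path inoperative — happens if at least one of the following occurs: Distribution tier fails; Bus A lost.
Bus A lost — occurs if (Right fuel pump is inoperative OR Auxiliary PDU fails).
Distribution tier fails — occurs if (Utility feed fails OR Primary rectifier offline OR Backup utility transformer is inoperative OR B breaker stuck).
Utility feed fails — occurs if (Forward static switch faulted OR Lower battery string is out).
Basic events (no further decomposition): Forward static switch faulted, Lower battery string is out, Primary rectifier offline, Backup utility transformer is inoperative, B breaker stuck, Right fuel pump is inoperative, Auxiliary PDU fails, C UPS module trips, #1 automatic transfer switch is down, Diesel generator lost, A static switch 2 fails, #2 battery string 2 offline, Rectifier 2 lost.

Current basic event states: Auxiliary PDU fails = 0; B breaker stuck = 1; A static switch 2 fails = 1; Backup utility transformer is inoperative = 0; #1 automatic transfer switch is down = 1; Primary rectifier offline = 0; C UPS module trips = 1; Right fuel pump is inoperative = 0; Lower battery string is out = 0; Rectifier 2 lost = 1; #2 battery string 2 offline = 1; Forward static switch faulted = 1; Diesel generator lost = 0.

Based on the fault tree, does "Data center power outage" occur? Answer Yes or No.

Yes

Utility feed fails [OR]: Forward static switch faulted=occurs, Lower battery string is out=not → at least one input occurs → occurs.
Distribution tier fails [OR]: Utility feed fails=occurs, Primary rectifier offline=not, Backup utility transformer is inoperative=not, B breaker stuck=occurs → at least one input occurs → occurs.
Bus A lost [OR]: Right fuel pump is inoperative=not, Auxiliary PDU fails=not → no input occurs → does not occur.
Generator path inoperative [OR]: Distribution tier fails=occurs, Bus A lost=not → at least one input occurs → occurs.
Bus B inoperative [OR]: C UPS module trips=occurs, #1 automatic transfer switch is down=occurs, Diesel generator lost=not → at least one input occurs → occurs.
UPS chain lost [AND]: Bus B inoperative=occurs, A static switch 2 fails=occurs, #2 battery string 2 offline=occurs → all inputs occur → occurs.
Utility feed 2 fails [AND]: UPS chain lost=occurs, Rectifier 2 lost=occurs → all inputs occur → occurs.
Data center power outage [AND]: Generator path inoperative=occurs, Utility feed 2 fails=occurs → all inputs occur → occurs.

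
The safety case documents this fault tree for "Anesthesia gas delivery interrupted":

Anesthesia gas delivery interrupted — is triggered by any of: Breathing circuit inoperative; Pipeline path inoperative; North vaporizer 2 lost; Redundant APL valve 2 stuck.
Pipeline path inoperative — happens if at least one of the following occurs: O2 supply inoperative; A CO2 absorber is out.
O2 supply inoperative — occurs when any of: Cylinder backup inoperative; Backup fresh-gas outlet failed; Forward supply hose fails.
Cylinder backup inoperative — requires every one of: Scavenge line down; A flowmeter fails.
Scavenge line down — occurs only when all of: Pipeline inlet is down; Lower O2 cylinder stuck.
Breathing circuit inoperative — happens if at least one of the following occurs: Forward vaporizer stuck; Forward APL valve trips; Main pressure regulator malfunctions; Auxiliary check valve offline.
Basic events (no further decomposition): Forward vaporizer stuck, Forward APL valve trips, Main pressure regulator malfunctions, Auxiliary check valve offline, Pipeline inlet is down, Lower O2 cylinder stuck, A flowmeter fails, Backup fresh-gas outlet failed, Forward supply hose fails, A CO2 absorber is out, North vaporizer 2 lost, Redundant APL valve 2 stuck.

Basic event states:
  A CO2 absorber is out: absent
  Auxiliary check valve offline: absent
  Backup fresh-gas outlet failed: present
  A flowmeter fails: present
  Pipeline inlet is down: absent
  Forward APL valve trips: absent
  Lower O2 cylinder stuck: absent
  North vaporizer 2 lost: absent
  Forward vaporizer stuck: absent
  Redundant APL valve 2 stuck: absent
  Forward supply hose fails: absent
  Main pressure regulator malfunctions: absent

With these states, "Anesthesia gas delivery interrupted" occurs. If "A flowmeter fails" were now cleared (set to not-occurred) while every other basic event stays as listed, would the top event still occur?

Yes

Counterfactual: set "A flowmeter fails" to not occurred.
Breathing circuit inoperative [OR]: Forward vaporizer stuck=not, Forward APL valve trips=not, Main pressure regulator malfunctions=not, Auxiliary check valve offline=not → no input occurs → does not occur.
Scavenge line down [AND]: Pipeline inlet is down=not, Lower O2 cylinder stuck=not → not all inputs occur → does not occur.
Cylinder backup inoperative [AND]: Scavenge line down=not, A flowmeter fails=not → not all inputs occur → does not occur.
O2 supply inoperative [OR]: Cylinder backup inoperative=not, Backup fresh-gas outlet failed=occurs, Forward supply hose fails=not → at least one input occurs → occurs.
Pipeline path inoperative [OR]: O2 supply inoperative=occurs, A CO2 absorber is out=not → at least one input occurs → occurs.
Anesthesia gas delivery interrupted [OR]: Breathing circuit inoperative=not, Pipeline path inoperative=occurs, North vaporizer 2 lost=not, Redundant APL valve 2 stuck=not → at least one input occurs → occurs.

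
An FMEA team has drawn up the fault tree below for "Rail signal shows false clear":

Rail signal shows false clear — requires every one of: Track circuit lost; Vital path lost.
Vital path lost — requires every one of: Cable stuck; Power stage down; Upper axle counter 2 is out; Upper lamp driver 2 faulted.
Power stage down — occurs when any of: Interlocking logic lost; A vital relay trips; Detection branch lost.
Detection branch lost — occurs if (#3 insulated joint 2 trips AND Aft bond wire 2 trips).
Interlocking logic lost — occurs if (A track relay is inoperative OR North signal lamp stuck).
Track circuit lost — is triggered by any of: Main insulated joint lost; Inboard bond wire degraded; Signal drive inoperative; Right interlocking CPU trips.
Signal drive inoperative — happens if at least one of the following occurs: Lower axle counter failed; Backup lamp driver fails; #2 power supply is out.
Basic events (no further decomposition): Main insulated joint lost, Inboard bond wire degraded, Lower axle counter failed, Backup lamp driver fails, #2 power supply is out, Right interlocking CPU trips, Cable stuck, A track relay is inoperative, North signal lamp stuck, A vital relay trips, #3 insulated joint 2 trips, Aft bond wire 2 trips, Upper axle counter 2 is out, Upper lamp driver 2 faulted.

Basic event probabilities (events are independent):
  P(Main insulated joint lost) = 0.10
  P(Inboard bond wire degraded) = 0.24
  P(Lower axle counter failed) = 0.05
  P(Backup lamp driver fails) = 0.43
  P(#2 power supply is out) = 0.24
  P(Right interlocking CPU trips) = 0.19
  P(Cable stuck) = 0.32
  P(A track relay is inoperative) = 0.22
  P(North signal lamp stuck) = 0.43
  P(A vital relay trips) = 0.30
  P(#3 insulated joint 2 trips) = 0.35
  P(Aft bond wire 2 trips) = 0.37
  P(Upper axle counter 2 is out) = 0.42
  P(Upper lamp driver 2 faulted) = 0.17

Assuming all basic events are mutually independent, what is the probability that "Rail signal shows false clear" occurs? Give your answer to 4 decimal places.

P(Signal drive inoperative) [OR] = 1 − (1−0.05) × (1−0.43) × (1−0.24) = 0.588460
P(Track circuit lost) [OR] = 1 − (1−0.10) × (1−0.24) × (1−0.588460) × (1−0.19) = 0.771990
P(Interlocking logic lost) [OR] = 1 − (1−0.22) × (1−0.43) = 0.555400
P(Detection branch lost) [AND] = 0.35 × 0.37 = 0.129500
P(Power stage down) [OR] = 1 − (1−0.555400) × (1−0.30) × (1−0.129500) = 0.729083
P(Vital path lost) [AND] = 0.32 × 0.729083 × 0.42 × 0.17 = 0.016658
P(Rail signal shows false clear) [AND] = 0.771990 × 0.016658 = 0.012860
Rounded to 4 decimal places: P(Rail signal shows false clear) ≈ 0.0129.

0.0129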